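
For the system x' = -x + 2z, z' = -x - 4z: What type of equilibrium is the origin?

stable node

A = [[-1,2],[-1,-4]]; det(A-λI) = λ^2 + 5λ + 6.
λ = -2, -3: both negative.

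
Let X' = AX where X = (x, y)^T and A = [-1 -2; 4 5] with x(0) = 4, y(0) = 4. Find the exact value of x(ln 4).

-464

A = [[-1,-2],[4,5]]; eigenvalues λ = 1, 3.
Eigenvectors: (1,-1) for λ=1, (1,-2) for λ=3.
From the initial condition, c_1 = 12, c_2 = -8.
x(ln 4) = (12)(4^1)(1) + (-8)(4^3)(1) = -464.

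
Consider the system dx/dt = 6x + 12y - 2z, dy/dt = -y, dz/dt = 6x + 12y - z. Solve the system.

x(t) = -c_1e^(2t) - 2c_2e^(-t) + 2c_3e^(3t), y(t) = c_2e^(-t), z(t) = -2c_1e^(2t) - c_2e^(-t) + 3c_3e^(3t)

Coefficient matrix A = [[6, 12, -2], [0, -1, 0], [6, 12, -1]].
det(A - λI) = 0 gives eigenvalues λ = 2, -1, 3.
For λ=2: eigenvector (-1,0,-2).
For λ=-1: eigenvector (-2,1,-1).
For λ=3: eigenvector (2,0,3).
General solution: c_1e^(2t)(-1,0,-2) + c_2e^(-t)(-2,1,-1) + c_3e^(3t)(2,0,3).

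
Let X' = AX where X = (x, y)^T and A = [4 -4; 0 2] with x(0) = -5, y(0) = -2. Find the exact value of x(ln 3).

-117

A = [[4,-4],[0,2]]; eigenvalues λ = 4, 2.
Eigenvectors: (-1,0) for λ=4, (2,1) for λ=2.
From the initial condition, c_1 = 1, c_2 = -2.
x(ln 3) = (1)(3^4)(-1) + (-2)(3^2)(2) = -117.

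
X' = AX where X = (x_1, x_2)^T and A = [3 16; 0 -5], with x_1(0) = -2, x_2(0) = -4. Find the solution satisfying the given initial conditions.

Coefficient matrix A = [[3, 16], [0, -5]].
Characteristic polynomial det(A - λI) = λ^2 + 2λ - 15 = 0.
Eigenvalues λ = -5, 3.
For λ=-5: (A-λI) row 1 is [8, 16], so an eigenvector is (-2, 1).
For λ=3: (A-λI) row 1 is [0, 16], so an eigenvector is (-1, 0).
General solution: K_1e^(-5t)(-2,1) + K_2e^(3t)(-1,0).
Applying x_1(0)=-2, x_2(0)=-4 gives K_1=-4, K_2=10.

x_1(t) = -10e^(3t) + 8e^(-5t), x_2(t) = -4e^(-5t)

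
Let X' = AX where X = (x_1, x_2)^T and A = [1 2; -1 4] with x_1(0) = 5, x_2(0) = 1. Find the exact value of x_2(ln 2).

A = [[1,2],[-1,4]]; eigenvalues λ = 3, 2.
Eigenvectors: (1,1) for λ=3, (-2,-1) for λ=2.
From the initial condition, c_1 = -3, c_2 = -4.
x_2(ln 2) = (-3)(2^3)(1) + (-4)(2^2)(-1) = -8.

-8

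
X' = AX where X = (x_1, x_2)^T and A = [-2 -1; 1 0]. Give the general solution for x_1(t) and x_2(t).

x_1(t) = C_1e^(-t) + C_2te^(-t) + 2C_2e^(-t), x_2(t) = -C_1e^(-t) - C_2te^(-t) - 3C_2e^(-t)

Coefficient matrix A = [[-2, -1], [1, 0]].
Characteristic polynomial det(A - λI) = λ^2 + 2λ + 1 = 0.
Single eigenvalue λ = -1 with algebraic multiplicity 2.
Eigenvector v = (1,-1); generalized eigenvector w with (A-λI)w=v is (2,-3).
General solution: e^(-t)[C_1·v + C_2·(t·v + w)].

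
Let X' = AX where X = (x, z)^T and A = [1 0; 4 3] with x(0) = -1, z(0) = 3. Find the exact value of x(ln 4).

A = [[1,0],[4,3]]; eigenvalues λ = 1, 3.
Eigenvectors: (1,-2) for λ=1, (0,-1) for λ=3.
From the initial condition, c_1 = -1, c_2 = -1.
x(ln 4) = (-1)(4^1)(1) + (-1)(4^3)(0) = -4.

-4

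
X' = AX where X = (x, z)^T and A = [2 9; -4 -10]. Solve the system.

x(t) = -3C_1e^(-4t) - 3C_2te^(-4t) + C_2e^(-4t), z(t) = 2C_1e^(-4t) + 2C_2te^(-4t) - C_2e^(-4t)

Coefficient matrix A = [[2, 9], [-4, -10]].
Characteristic polynomial det(A - λI) = λ^2 + 8λ + 16 = 0.
Single eigenvalue λ = -4 with algebraic multiplicity 2.
Eigenvector v = (-3,2); generalized eigenvector w with (A-λI)w=v is (1,-1).
General solution: e^(-4t)[C_1·v + C_2·(t·v + w)].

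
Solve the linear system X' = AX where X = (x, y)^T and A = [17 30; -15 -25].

x(t) = C_1e^(-4t)sin(3t) + 3C_1e^(-4t)cos(3t) + 3C_2e^(-4t)sin(3t) - C_2e^(-4t)cos(3t), y(t) = -C_1e^(-4t)sin(3t) - 2C_1e^(-4t)cos(3t) - 2C_2e^(-4t)sin(3t) + C_2e^(-4t)cos(3t)

Coefficient matrix A = [[17, 30], [-15, -25]].
Characteristic polynomial det(A - λI) = λ^2 + 8λ + 25 = 0.
Eigenvalues λ = -4 ± 3i (complex conjugate pair).
For λ=-4+3i: an eigenvector is (3,-2) - i(1,-1) = (3 - i, -2 + i).
A real fundamental pair from Re and Im of e^((-4+3i)t)v: X_1 = e^(-4t)(cos(3t)·(3,-2) + sin(3t)·(1,-1)), X_2 = e^(-4t)(sin(3t)·(3,-2) - cos(3t)·(1,-1)).
General solution: C_1X_1 + C_2X_2.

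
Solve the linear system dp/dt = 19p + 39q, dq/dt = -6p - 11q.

p(t) = -2c_1e^(4t)sin(3t) - 3c_1e^(4t)cos(3t) - 3c_2e^(4t)sin(3t) + 2c_2e^(4t)cos(3t), q(t) = c_1e^(4t)sin(3t) + c_1e^(4t)cos(3t) + c_2e^(4t)sin(3t) - c_2e^(4t)cos(3t)

Coefficient matrix A = [[19, 39], [-6, -11]].
Characteristic polynomial det(A - λI) = λ^2 - 8λ + 25 = 0.
Eigenvalues λ = 4 ± 3i (complex conjugate pair).
For λ=4+3i: an eigenvector is (-3,1) - i(-2,1) = (-3 + 2i, 1 - i).
A real fundamental pair from Re and Im of e^((4+3i)t)v: X_1 = e^(4t)(cos(3t)·(-3,1) + sin(3t)·(-2,1)), X_2 = e^(4t)(sin(3t)·(-3,1) - cos(3t)·(-2,1)).
General solution: c_1X_1 + c_2X_2.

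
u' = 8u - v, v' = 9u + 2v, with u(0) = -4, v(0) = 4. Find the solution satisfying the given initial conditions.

Coefficient matrix A = [[8, -1], [9, 2]].
Characteristic polynomial det(A - λI) = λ^2 - 10λ + 25 = 0.
Single eigenvalue λ = 5 with algebraic multiplicity 2.
Eigenvector v = (-1,-3); generalized eigenvector w with (A-λI)w=v is (-1,-2).
General solution: e^(5t)[K_1·v + K_2·(t·v + w)].
Applying u(0)=-4, v(0)=4 gives K_1=-12, K_2=16.

u(t) = -16te^(5t) - 4e^(5t), v(t) = -48te^(5t) + 4e^(5t)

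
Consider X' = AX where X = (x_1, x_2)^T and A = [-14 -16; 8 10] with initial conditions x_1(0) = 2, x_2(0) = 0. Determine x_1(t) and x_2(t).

x_1(t) = -2e^(2t) + 4e^(-6t), x_2(t) = 2e^(2t) - 2e^(-6t)

Coefficient matrix A = [[-14, -16], [8, 10]].
Characteristic polynomial det(A - λI) = λ^2 + 4λ - 12 = 0.
Eigenvalues λ = 2, -6.
For λ=2: (A-λI) row 1 is [-16, -16], so an eigenvector is (-1, 1).
For λ=-6: (A-λI) row 1 is [-8, -16], so an eigenvector is (-2, 1).
General solution: C_1e^(2t)(-1,1) + C_2e^(-6t)(-2,1).
Applying x_1(0)=2, x_2(0)=0 gives C_1=2, C_2=-2.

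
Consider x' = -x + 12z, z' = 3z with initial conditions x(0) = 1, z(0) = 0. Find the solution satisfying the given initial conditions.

Coefficient matrix A = [[-1, 12], [0, 3]].
Characteristic polynomial det(A - λI) = λ^2 - 2λ - 3 = 0.
Eigenvalues λ = -1, 3.
For λ=-1: (A-λI) row 1 is [0, 12], so an eigenvector is (-1, 0).
For λ=3: (A-λI) row 1 is [-4, 12], so an eigenvector is (-3, -1).
General solution: c_1e^(-t)(-1,0) + c_2e^(3t)(-3,-1).
Applying x(0)=1, z(0)=0 gives c_1=-1, c_2=0.

x(t) = e^(-t), z(t) = 0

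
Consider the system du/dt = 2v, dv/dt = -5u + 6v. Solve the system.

Coefficient matrix A = [[0, 2], [-5, 6]].
Characteristic polynomial det(A - λI) = λ^2 - 6λ + 10 = 0.
Eigenvalues λ = 3 ± i (complex conjugate pair).
For λ=3+i: an eigenvector is (-1,-1) - i(1,2) = (-1 - i, -1 - 2i).
A real fundamental pair from Re and Im of e^((3+i)t)v: X_1 = e^(3t)(cos(t)·(-1,-1) + sin(t)·(1,2)), X_2 = e^(3t)(sin(t)·(-1,-1) - cos(t)·(1,2)).
General solution: C_1X_1 + C_2X_2.

u(t) = C_1e^(3t)sin(t) - C_1e^(3t)cos(t) - C_2e^(3t)sin(t) - C_2e^(3t)cos(t), v(t) = 2C_1e^(3t)sin(t) - C_1e^(3t)cos(t) - C_2e^(3t)sin(t) - 2C_2e^(3t)cos(t)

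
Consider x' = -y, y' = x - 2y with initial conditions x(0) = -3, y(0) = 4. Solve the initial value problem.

Coefficient matrix A = [[0, -1], [1, -2]].
Characteristic polynomial det(A - λI) = λ^2 + 2λ + 1 = 0.
Single eigenvalue λ = -1 with algebraic multiplicity 2.
Eigenvector v = (-1,-1); generalized eigenvector w with (A-λI)w=v is (-2,-1).
General solution: e^(-t)[K_1·v + K_2·(t·v + w)].
Applying x(0)=-3, y(0)=4 gives K_1=-11, K_2=7.

x(t) = -7te^(-t) - 3e^(-t), y(t) = -7te^(-t) + 4e^(-t)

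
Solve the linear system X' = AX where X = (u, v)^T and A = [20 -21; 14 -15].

Coefficient matrix A = [[20, -21], [14, -15]].
Characteristic polynomial det(A - λI) = λ^2 - 5λ - 6 = 0.
Eigenvalues λ = 6, -1.
For λ=6: (A-λI) row 1 is [14, -21], so an eigenvector is (3, 2).
For λ=-1: (A-λI) row 1 is [21, -21], so an eigenvector is (1, 1).
General solution: c_1e^(6t)(3,2) + c_2e^(-t)(1,1).

u(t) = 3c_1e^(6t) + c_2e^(-t), v(t) = 2c_1e^(6t) + c_2e^(-t)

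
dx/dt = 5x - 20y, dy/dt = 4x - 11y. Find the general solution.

x(t) = K_1e^(-3t)sin(4t) - 2K_1e^(-3t)cos(4t) - 2K_2e^(-3t)sin(4t) - K_2e^(-3t)cos(4t), y(t) = -K_1e^(-3t)cos(4t) - K_2e^(-3t)sin(4t)

Coefficient matrix A = [[5, -20], [4, -11]].
Characteristic polynomial det(A - λI) = λ^2 + 6λ + 25 = 0.
Eigenvalues λ = -3 ± 4i (complex conjugate pair).
For λ=-3+4i: an eigenvector is (-2,-1) - i(1,0) = (-2 - i, -1).
A real fundamental pair from Re and Im of e^((-3+4i)t)v: X_1 = e^(-3t)(cos(4t)·(-2,-1) + sin(4t)·(1,0)), X_2 = e^(-3t)(sin(4t)·(-2,-1) - cos(4t)·(1,0)).
General solution: K_1X_1 + K_2X_2.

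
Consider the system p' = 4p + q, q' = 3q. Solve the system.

Coefficient matrix A = [[4, 1], [0, 3]].
Characteristic polynomial det(A - λI) = λ^2 - 7λ + 12 = 0.
Eigenvalues λ = 4, 3.
For λ=4: (A-λI) row 1 is [0, 1], so an eigenvector is (-1, 0).
For λ=3: (A-λI) row 1 is [1, 1], so an eigenvector is (1, -1).
General solution: c_1e^(4t)(-1,0) + c_2e^(3t)(1,-1).

p(t) = -c_1e^(4t) + c_2e^(3t), q(t) = -c_2e^(3t)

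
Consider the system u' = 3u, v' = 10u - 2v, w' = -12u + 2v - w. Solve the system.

Coefficient matrix A = [[3, 0, 0], [10, -2, 0], [-12, 2, -1]].
det(A - λI) = 0 gives eigenvalues λ = 3, -1, -2.
For λ=3: eigenvector (1,2,-2).
For λ=-1: eigenvector (0,0,1).
For λ=-2: eigenvector (0,1,-2).
General solution: K_1e^(3t)(1,2,-2) + K_2e^(-t)(0,0,1) + K_3e^(-2t)(0,1,-2).

u(t) = K_1e^(3t), v(t) = 2K_1e^(3t) + K_3e^(-2t), w(t) = -2K_1e^(3t) + K_2e^(-t) - 2K_3e^(-2t)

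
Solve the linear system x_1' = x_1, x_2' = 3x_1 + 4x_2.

Coefficient matrix A = [[1, 0], [3, 4]].
Characteristic polynomial det(A - λI) = λ^2 - 5λ + 4 = 0.
Eigenvalues λ = 4, 1.
For λ=4: (A-λI) row 1 is [-3, 0], so an eigenvector is (0, 1).
For λ=1: (A-λI) row 2 is [3, 3], so an eigenvector is (-1, 1).
General solution: K_1e^(4t)(0,1) + K_2e^(t)(-1,1).

x_1(t) = -K_2e^(t), x_2(t) = K_1e^(4t) + K_2e^(t)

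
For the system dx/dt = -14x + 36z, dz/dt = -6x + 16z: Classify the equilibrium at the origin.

saddle

A = [[-14,36],[-6,16]]; det(A-λI) = λ^2 - 2λ - 8.
λ = -2, 4: opposite signs.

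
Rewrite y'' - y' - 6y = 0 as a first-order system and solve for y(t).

Let x_1 = y, x_2 = y'. Then x_1' = x_2 and x_2' = 6x_1 + x_2.
A = [[0,1],[6,1]]; det(A-λI) = λ^2 - λ - 6.
Eigenvalues λ = -2, 3 with eigenvectors (1,-2), (1,3).

y(t) = K_1e^(-2t) + K_2e^(3t)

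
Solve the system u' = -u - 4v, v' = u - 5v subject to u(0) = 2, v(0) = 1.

u(t) = 2e^(-3t), v(t) = e^(-3t)

Coefficient matrix A = [[-1, -4], [1, -5]].
Characteristic polynomial det(A - λI) = λ^2 + 6λ + 9 = 0.
Single eigenvalue λ = -3 with algebraic multiplicity 2.
Eigenvector v = (-2,-1); generalized eigenvector w with (A-λI)w=v is (-1,0).
General solution: e^(-3t)[K_1·v + K_2·(t·v + w)].
Applying u(0)=2, v(0)=1 gives K_1=-1, K_2=0.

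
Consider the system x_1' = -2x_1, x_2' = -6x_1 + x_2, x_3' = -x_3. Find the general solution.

Coefficient matrix A = [[-2, 0, 0], [-6, 1, 0], [0, 0, -1]].
det(A - λI) = 0 gives eigenvalues λ = -2, -1, 1.
For λ=-2: eigenvector (1,2,0).
For λ=-1: eigenvector (0,0,1).
For λ=1: eigenvector (0,1,0).
General solution: K_1e^(-2t)(1,2,0) + K_2e^(-t)(0,0,1) + K_3e^(t)(0,1,0).

x_1(t) = K_1e^(-2t), x_2(t) = 2K_1e^(-2t) + K_3e^(t), x_3(t) = K_2e^(-t)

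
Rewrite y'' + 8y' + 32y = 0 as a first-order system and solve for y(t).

y(t) = K_1e^(-4t)cos(4t) + K_2e^(-4t)sin(4t)

Let x_1 = y, x_2 = y'. Then x_1' = x_2 and x_2' = -32x_1 - 8x_2.
A = [[0,1],[-32,-8]]; det(A-λI) = λ^2 + 8λ + 32.
Eigenvalues λ = -4 ± 4i.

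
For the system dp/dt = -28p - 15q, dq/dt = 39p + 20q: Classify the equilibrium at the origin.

stable spiral

A = [[-28,-15],[39,20]]; det(A-λI) = λ^2 + 8λ + 25.
λ = -4 ± 3i: negative real part.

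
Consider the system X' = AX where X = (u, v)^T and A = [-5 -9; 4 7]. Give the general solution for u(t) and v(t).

u(t) = 3c_1e^(t) + 3c_2te^(t) + c_2e^(t), v(t) = -2c_1e^(t) - 2c_2te^(t) - c_2e^(t)

Coefficient matrix A = [[-5, -9], [4, 7]].
Characteristic polynomial det(A - λI) = λ^2 - 2λ + 1 = 0.
Single eigenvalue λ = 1 with algebraic multiplicity 2.
Eigenvector v = (3,-2); generalized eigenvector w with (A-λI)w=v is (1,-1).
General solution: e^(t)[c_1·v + c_2·(t·v + w)].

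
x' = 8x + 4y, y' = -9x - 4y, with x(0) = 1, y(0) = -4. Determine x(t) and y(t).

Coefficient matrix A = [[8, 4], [-9, -4]].
Characteristic polynomial det(A - λI) = λ^2 - 4λ + 4 = 0.
Single eigenvalue λ = 2 with algebraic multiplicity 2.
Eigenvector v = (2,-3); generalized eigenvector w with (A-λI)w=v is (-1,2).
General solution: e^(2t)[C_1·v + C_2·(t·v + w)].
Applying x(0)=1, y(0)=-4 gives C_1=-2, C_2=-5.

x(t) = -10te^(2t) + e^(2t), y(t) = 15te^(2t) - 4e^(2t)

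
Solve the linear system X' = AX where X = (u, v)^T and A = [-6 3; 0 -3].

u(t) = -c_1e^(-3t) + c_2e^(-6t), v(t) = -c_1e^(-3t)

Coefficient matrix A = [[-6, 3], [0, -3]].
Characteristic polynomial det(A - λI) = λ^2 + 9λ + 18 = 0.
Eigenvalues λ = -3, -6.
For λ=-3: (A-λI) row 1 is [-3, 3], so an eigenvector is (-1, -1).
For λ=-6: (A-λI) row 1 is [0, 3], so an eigenvector is (1, 0).
General solution: c_1e^(-3t)(-1,-1) + c_2e^(-6t)(1,0).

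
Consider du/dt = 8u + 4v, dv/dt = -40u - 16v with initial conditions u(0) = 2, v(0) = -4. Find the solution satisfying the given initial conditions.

Coefficient matrix A = [[8, 4], [-40, -16]].
Characteristic polynomial det(A - λI) = λ^2 + 8λ + 32 = 0.
Eigenvalues λ = -4 ± 4i (complex conjugate pair).
For λ=-4+4i: an eigenvector is (1,-3) - i(0,-1) = (1, -3 + i).
A real fundamental pair from Re and Im of e^((-4+4i)t)v: X_1 = e^(-4t)(cos(4t)·(1,-3) + sin(4t)·(0,-1)), X_2 = e^(-4t)(sin(4t)·(1,-3) - cos(4t)·(0,-1)).
General solution: C_1X_1 + C_2X_2.
Applying u(0)=2, v(0)=-4 gives C_1=2, C_2=2.

u(t) = 2e^(-4t)sin(4t) + 2e^(-4t)cos(4t), v(t) = -8e^(-4t)sin(4t) - 4e^(-4t)cos(4t)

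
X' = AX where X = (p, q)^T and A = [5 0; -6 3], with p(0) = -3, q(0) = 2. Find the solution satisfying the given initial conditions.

Coefficient matrix A = [[5, 0], [-6, 3]].
Characteristic polynomial det(A - λI) = λ^2 - 8λ + 15 = 0.
Eigenvalues λ = 3, 5.
For λ=3: (A-λI) row 1 is [2, 0], so an eigenvector is (0, 1).
For λ=5: (A-λI) row 2 is [-6, -2], so an eigenvector is (1, -3).
General solution: c_1e^(3t)(0,1) + c_2e^(5t)(1,-3).
Applying p(0)=-3, q(0)=2 gives c_1=-7, c_2=-3.

p(t) = -3e^(5t), q(t) = 9e^(5t) - 7e^(3t)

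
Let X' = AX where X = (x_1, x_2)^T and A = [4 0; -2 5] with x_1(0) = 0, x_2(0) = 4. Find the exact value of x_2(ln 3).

A = [[4,0],[-2,5]]; eigenvalues λ = 5, 4.
Eigenvectors: (0,-1) for λ=5, (1,2) for λ=4.
From the initial condition, c_1 = -4, c_2 = 0.
x_2(ln 3) = (-4)(3^5)(-1) + (0)(3^4)(2) = 972.

972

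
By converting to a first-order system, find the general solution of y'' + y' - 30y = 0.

Let x_1 = y, x_2 = y'. Then x_1' = x_2 and x_2' = 30x_1 - x_2.
A = [[0,1],[30,-1]]; det(A-λI) = λ^2 + λ - 30.
Eigenvalues λ = -6, 5 with eigenvectors (1,-6), (1,5).

y(t) = K_1e^(-6t) + K_2e^(5t)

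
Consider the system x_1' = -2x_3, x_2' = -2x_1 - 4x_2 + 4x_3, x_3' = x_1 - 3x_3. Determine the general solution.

Coefficient matrix A = [[0, 0, -2], [-2, -4, 4], [1, 0, -3]].
det(A - λI) = 0 gives eigenvalues λ = -2, -1, -4.
For λ=-2: eigenvector (1,1,1).
For λ=-1: eigenvector (-2,0,-1).
For λ=-4: eigenvector (0,1,0).
General solution: c_1e^(-2t)(1,1,1) + c_2e^(-t)(-2,0,-1) + c_3e^(-4t)(0,1,0).

x_1(t) = c_1e^(-2t) - 2c_2e^(-t), x_2(t) = c_1e^(-2t) + c_3e^(-4t), x_3(t) = c_1e^(-2t) - c_2e^(-t)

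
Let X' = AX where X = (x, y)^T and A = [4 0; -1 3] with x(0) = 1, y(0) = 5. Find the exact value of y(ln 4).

128

A = [[4,0],[-1,3]]; eigenvalues λ = 3, 4.
Eigenvectors: (0,1) for λ=3, (-1,1) for λ=4.
From the initial condition, c_1 = 6, c_2 = -1.
y(ln 4) = (6)(4^3)(1) + (-1)(4^4)(1) = 128.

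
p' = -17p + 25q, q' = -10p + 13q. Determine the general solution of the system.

Coefficient matrix A = [[-17, 25], [-10, 13]].
Characteristic polynomial det(A - λI) = λ^2 + 4λ + 29 = 0.
Eigenvalues λ = -2 ± 5i (complex conjugate pair).
For λ=-2+5i: an eigenvector is (-1,-1) - i(-2,-1) = (-1 + 2i, -1 + i).
A real fundamental pair from Re and Im of e^((-2+5i)t)v: X_1 = e^(-2t)(cos(5t)·(-1,-1) + sin(5t)·(-2,-1)), X_2 = e^(-2t)(sin(5t)·(-1,-1) - cos(5t)·(-2,-1)).
General solution: C_1X_1 + C_2X_2.

p(t) = -2C_1e^(-2t)sin(5t) - C_1e^(-2t)cos(5t) - C_2e^(-2t)sin(5t) + 2C_2e^(-2t)cos(5t), q(t) = -C_1e^(-2t)sin(5t) - C_1e^(-2t)cos(5t) - C_2e^(-2t)sin(5t) + C_2e^(-2t)cos(5t)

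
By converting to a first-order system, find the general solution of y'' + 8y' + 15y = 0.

y(t) = C_1e^(-3t) + C_2e^(-5t)

Let x_1 = y, x_2 = y'. Then x_1' = x_2 and x_2' = -15x_1 - 8x_2.
A = [[0,1],[-15,-8]]; det(A-λI) = λ^2 + 8λ + 15.
Eigenvalues λ = -3, -5 with eigenvectors (1,-3), (1,-5).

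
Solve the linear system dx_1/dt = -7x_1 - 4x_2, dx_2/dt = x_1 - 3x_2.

x_1(t) = -2C_1e^(-5t) - 2C_2te^(-5t) - C_2e^(-5t), x_2(t) = C_1e^(-5t) + C_2te^(-5t) + C_2e^(-5t)

Coefficient matrix A = [[-7, -4], [1, -3]].
Characteristic polynomial det(A - λI) = λ^2 + 10λ + 25 = 0.
Single eigenvalue λ = -5 with algebraic multiplicity 2.
Eigenvector v = (-2,1); generalized eigenvector w with (A-λI)w=v is (-1,1).
General solution: e^(-5t)[C_1·v + C_2·(t·v + w)].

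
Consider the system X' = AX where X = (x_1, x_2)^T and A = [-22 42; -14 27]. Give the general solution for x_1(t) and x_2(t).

x_1(t) = -2C_1e^(-t) + 3C_2e^(6t), x_2(t) = -C_1e^(-t) + 2C_2e^(6t)

Coefficient matrix A = [[-22, 42], [-14, 27]].
Characteristic polynomial det(A - λI) = λ^2 - 5λ - 6 = 0.
Eigenvalues λ = -1, 6.
For λ=-1: (A-λI) row 1 is [-21, 42], so an eigenvector is (-2, -1).
For λ=6: (A-λI) row 1 is [-28, 42], so an eigenvector is (3, 2).
General solution: C_1e^(-t)(-2,-1) + C_2e^(6t)(3,2).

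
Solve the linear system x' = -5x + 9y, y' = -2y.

Coefficient matrix A = [[-5, 9], [0, -2]].
Characteristic polynomial det(A - λI) = λ^2 + 7λ + 10 = 0.
Eigenvalues λ = -2, -5.
For λ=-2: (A-λI) row 1 is [-3, 9], so an eigenvector is (3, 1).
For λ=-5: (A-λI) row 1 is [0, 9], so an eigenvector is (1, 0).
General solution: C_1e^(-2t)(3,1) + C_2e^(-5t)(1,0).

x(t) = 3C_1e^(-2t) + C_2e^(-5t), y(t) = C_1e^(-2t)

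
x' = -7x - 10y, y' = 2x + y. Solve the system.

Coefficient matrix A = [[-7, -10], [2, 1]].
Characteristic polynomial det(A - λI) = λ^2 + 6λ + 13 = 0.
Eigenvalues λ = -3 ± 2i (complex conjugate pair).
For λ=-3+2i: an eigenvector is (-2,1) - i(-1,0) = (-2 + i, 1).
A real fundamental pair from Re and Im of e^((-3+2i)t)v: X_1 = e^(-3t)(cos(2t)·(-2,1) + sin(2t)·(-1,0)), X_2 = e^(-3t)(sin(2t)·(-2,1) - cos(2t)·(-1,0)).
General solution: C_1X_1 + C_2X_2.

x(t) = -C_1e^(-3t)sin(2t) - 2C_1e^(-3t)cos(2t) - 2C_2e^(-3t)sin(2t) + C_2e^(-3t)cos(2t), y(t) = C_1e^(-3t)cos(2t) + C_2e^(-3t)sin(2t)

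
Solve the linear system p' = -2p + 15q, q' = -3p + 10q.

p(t) = 2K_1e^(4t)sin(3t) - K_1e^(4t)cos(3t) - K_2e^(4t)sin(3t) - 2K_2e^(4t)cos(3t), q(t) = K_1e^(4t)sin(3t) - K_2e^(4t)cos(3t)

Coefficient matrix A = [[-2, 15], [-3, 10]].
Characteristic polynomial det(A - λI) = λ^2 - 8λ + 25 = 0.
Eigenvalues λ = 4 ± 3i (complex conjugate pair).
For λ=4+3i: an eigenvector is (-1,0) - i(2,1) = (-1 - 2i, 0 - i).
A real fundamental pair from Re and Im of e^((4+3i)t)v: X_1 = e^(4t)(cos(3t)·(-1,0) + sin(3t)·(2,1)), X_2 = e^(4t)(sin(3t)·(-1,0) - cos(3t)·(2,1)).
General solution: K_1X_1 + K_2X_2.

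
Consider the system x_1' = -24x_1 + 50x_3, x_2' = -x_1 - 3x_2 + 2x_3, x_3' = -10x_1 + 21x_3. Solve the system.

x_1(t) = 5K_2e^(-4t) + 2K_3e^(t), x_2(t) = -K_1e^(-3t) + K_2e^(-4t), x_3(t) = 2K_2e^(-4t) + K_3e^(t)

Coefficient matrix A = [[-24, 0, 50], [-1, -3, 2], [-10, 0, 21]].
det(A - λI) = 0 gives eigenvalues λ = -3, -4, 1.
For λ=-3: eigenvector (0,-1,0).
For λ=-4: eigenvector (5,1,2).
For λ=1: eigenvector (2,0,1).
General solution: K_1e^(-3t)(0,-1,0) + K_2e^(-4t)(5,1,2) + K_3e^(t)(2,0,1).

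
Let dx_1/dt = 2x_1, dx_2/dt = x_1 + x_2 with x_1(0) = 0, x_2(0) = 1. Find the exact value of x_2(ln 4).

4

A = [[2,0],[1,1]]; eigenvalues λ = 1, 2.
Eigenvectors: (0,1) for λ=1, (-1,-1) for λ=2.
From the initial condition, c_1 = 1, c_2 = 0.
x_2(ln 4) = (1)(4^1)(1) + (0)(4^2)(-1) = 4.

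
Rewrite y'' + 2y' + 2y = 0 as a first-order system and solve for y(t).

Let x_1 = y, x_2 = y'. Then x_1' = x_2 and x_2' = -2x_1 - 2x_2.
A = [[0,1],[-2,-2]]; det(A-λI) = λ^2 + 2λ + 2.
Eigenvalues λ = -1 ± i.

y(t) = c_1e^(-t)cos(t) + c_2e^(-t)sin(t)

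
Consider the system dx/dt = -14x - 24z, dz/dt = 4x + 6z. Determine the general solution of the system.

x(t) = -3c_1e^(-6t) - 2c_2e^(-2t), z(t) = c_1e^(-6t) + c_2e^(-2t)

Coefficient matrix A = [[-14, -24], [4, 6]].
Characteristic polynomial det(A - λI) = λ^2 + 8λ + 12 = 0.
Eigenvalues λ = -6, -2.
For λ=-6: (A-λI) row 1 is [-8, -24], so an eigenvector is (-3, 1).
For λ=-2: (A-λI) row 1 is [-12, -24], so an eigenvector is (-2, 1).
General solution: c_1e^(-6t)(-3,1) + c_2e^(-2t)(-2,1).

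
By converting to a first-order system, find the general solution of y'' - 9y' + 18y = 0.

Let x_1 = y, x_2 = y'. Then x_1' = x_2 and x_2' = -18x_1 + 9x_2.
A = [[0,1],[-18,9]]; det(A-λI) = λ^2 - 9λ + 18.
Eigenvalues λ = 6, 3 with eigenvectors (1,6), (1,3).

y(t) = C_1e^(6t) + C_2e^(3t)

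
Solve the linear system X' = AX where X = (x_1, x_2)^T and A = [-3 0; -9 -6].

x_1(t) = C_1e^(-3t), x_2(t) = -3C_1e^(-3t) + C_2e^(-6t)

Coefficient matrix A = [[-3, 0], [-9, -6]].
Characteristic polynomial det(A - λI) = λ^2 + 9λ + 18 = 0.
Eigenvalues λ = -3, -6.
For λ=-3: (A-λI) row 2 is [-9, -3], so an eigenvector is (1, -3).
For λ=-6: (A-λI) row 1 is [3, 0], so an eigenvector is (0, 1).
General solution: C_1e^(-3t)(1,-3) + C_2e^(-6t)(0,1).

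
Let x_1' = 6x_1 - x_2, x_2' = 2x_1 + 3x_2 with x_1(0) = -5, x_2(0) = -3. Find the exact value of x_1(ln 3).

-1539

A = [[6,-1],[2,3]]; eigenvalues λ = 4, 5.
Eigenvectors: (1,2) for λ=4, (1,1) for λ=5.
From the initial condition, c_1 = 2, c_2 = -7.
x_1(ln 3) = (2)(3^4)(1) + (-7)(3^5)(1) = -1539.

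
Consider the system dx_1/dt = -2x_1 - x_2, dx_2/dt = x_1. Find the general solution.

x_1(t) = -K_1e^(-t) - K_2te^(-t) + 3K_2e^(-t), x_2(t) = K_1e^(-t) + K_2te^(-t) - 2K_2e^(-t)

Coefficient matrix A = [[-2, -1], [1, 0]].
Characteristic polynomial det(A - λI) = λ^2 + 2λ + 1 = 0.
Single eigenvalue λ = -1 with algebraic multiplicity 2.
Eigenvector v = (-1,1); generalized eigenvector w with (A-λI)w=v is (3,-2).
General solution: e^(-t)[K_1·v + K_2·(t·v + w)].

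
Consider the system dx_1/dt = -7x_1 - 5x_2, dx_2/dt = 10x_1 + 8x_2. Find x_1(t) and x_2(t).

Coefficient matrix A = [[-7, -5], [10, 8]].
Characteristic polynomial det(A - λI) = λ^2 - λ - 6 = 0.
Eigenvalues λ = -2, 3.
For λ=-2: (A-λI) row 1 is [-5, -5], so an eigenvector is (-1, 1).
For λ=3: (A-λI) row 1 is [-10, -5], so an eigenvector is (1, -2).
General solution: C_1e^(-2t)(-1,1) + C_2e^(3t)(1,-2).

x_1(t) = -C_1e^(-2t) + C_2e^(3t), x_2(t) = C_1e^(-2t) - 2C_2e^(3t)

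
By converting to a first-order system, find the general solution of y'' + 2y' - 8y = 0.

Let x_1 = y, x_2 = y'. Then x_1' = x_2 and x_2' = 8x_1 - 2x_2.
A = [[0,1],[8,-2]]; det(A-λI) = λ^2 + 2λ - 8.
Eigenvalues λ = -4, 2 with eigenvectors (1,-4), (1,2).

y(t) = C_1e^(-4t) + C_2e^(2t)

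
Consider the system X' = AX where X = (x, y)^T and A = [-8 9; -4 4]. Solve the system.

x(t) = -3K_1e^(-2t) - 3K_2te^(-2t) + 2K_2e^(-2t), y(t) = -2K_1e^(-2t) - 2K_2te^(-2t) + K_2e^(-2t)

Coefficient matrix A = [[-8, 9], [-4, 4]].
Characteristic polynomial det(A - λI) = λ^2 + 4λ + 4 = 0.
Single eigenvalue λ = -2 with algebraic multiplicity 2.
Eigenvector v = (-3,-2); generalized eigenvector w with (A-λI)w=v is (2,1).
General solution: e^(-2t)[K_1·v + K_2·(t·v + w)].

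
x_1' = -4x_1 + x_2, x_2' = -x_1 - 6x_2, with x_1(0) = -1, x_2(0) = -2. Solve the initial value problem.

x_1(t) = -3te^(-5t) - e^(-5t), x_2(t) = 3te^(-5t) - 2e^(-5t)

Coefficient matrix A = [[-4, 1], [-1, -6]].
Characteristic polynomial det(A - λI) = λ^2 + 10λ + 25 = 0.
Single eigenvalue λ = -5 with algebraic multiplicity 2.
Eigenvector v = (1,-1); generalized eigenvector w with (A-λI)w=v is (1,0).
General solution: e^(-5t)[C_1·v + C_2·(t·v + w)].
Applying x_1(0)=-1, x_2(0)=-2 gives C_1=2, C_2=-3.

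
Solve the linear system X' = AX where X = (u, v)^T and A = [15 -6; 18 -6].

u(t) = c_1e^(3t) - 2c_2e^(6t), v(t) = 2c_1e^(3t) - 3c_2e^(6t)

Coefficient matrix A = [[15, -6], [18, -6]].
Characteristic polynomial det(A - λI) = λ^2 - 9λ + 18 = 0.
Eigenvalues λ = 3, 6.
For λ=3: (A-λI) row 1 is [12, -6], so an eigenvector is (1, 2).
For λ=6: (A-λI) row 1 is [9, -6], so an eigenvector is (-2, -3).
General solution: c_1e^(3t)(1,2) + c_2e^(6t)(-2,-3).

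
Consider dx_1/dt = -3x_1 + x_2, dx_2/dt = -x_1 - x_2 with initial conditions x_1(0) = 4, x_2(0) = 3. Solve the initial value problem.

Coefficient matrix A = [[-3, 1], [-1, -1]].
Characteristic polynomial det(A - λI) = λ^2 + 4λ + 4 = 0.
Single eigenvalue λ = -2 with algebraic multiplicity 2.
Eigenvector v = (1,1); generalized eigenvector w with (A-λI)w=v is (-2,-1).
General solution: e^(-2t)[C_1·v + C_2·(t·v + w)].
Applying x_1(0)=4, x_2(0)=3 gives C_1=2, C_2=-1.

x_1(t) = -te^(-2t) + 4e^(-2t), x_2(t) = -te^(-2t) + 3e^(-2t)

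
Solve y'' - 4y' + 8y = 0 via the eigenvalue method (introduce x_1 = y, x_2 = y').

Let x_1 = y, x_2 = y'. Then x_1' = x_2 and x_2' = -8x_1 + 4x_2.
A = [[0,1],[-8,4]]; det(A-λI) = λ^2 - 4λ + 8.
Eigenvalues λ = 2 ± 2i.

y(t) = c_1e^(2t)cos(2t) + c_2e^(2t)sin(2t)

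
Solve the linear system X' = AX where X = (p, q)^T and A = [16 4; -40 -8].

p(t) = -C_1e^(4t)cos(4t) - C_2e^(4t)sin(4t), q(t) = C_1e^(4t)sin(4t) + 3C_1e^(4t)cos(4t) + 3C_2e^(4t)sin(4t) - C_2e^(4t)cos(4t)

Coefficient matrix A = [[16, 4], [-40, -8]].
Characteristic polynomial det(A - λI) = λ^2 - 8λ + 32 = 0.
Eigenvalues λ = 4 ± 4i (complex conjugate pair).
For λ=4+4i: an eigenvector is (-1,3) - i(0,1) = (-1, 3 - i).
A real fundamental pair from Re and Im of e^((4+4i)t)v: X_1 = e^(4t)(cos(4t)·(-1,3) + sin(4t)·(0,1)), X_2 = e^(4t)(sin(4t)·(-1,3) - cos(4t)·(0,1)).
General solution: C_1X_1 + C_2X_2.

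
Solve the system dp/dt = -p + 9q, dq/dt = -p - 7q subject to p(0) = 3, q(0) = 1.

p(t) = 18te^(-4t) + 3e^(-4t), q(t) = -6te^(-4t) + e^(-4t)

Coefficient matrix A = [[-1, 9], [-1, -7]].
Characteristic polynomial det(A - λI) = λ^2 + 8λ + 16 = 0.
Single eigenvalue λ = -4 with algebraic multiplicity 2.
Eigenvector v = (3,-1); generalized eigenvector w with (A-λI)w=v is (1,0).
General solution: e^(-4t)[c_1·v + c_2·(t·v + w)].
Applying p(0)=3, q(0)=1 gives c_1=-1, c_2=6.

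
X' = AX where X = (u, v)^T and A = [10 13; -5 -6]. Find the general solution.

Coefficient matrix A = [[10, 13], [-5, -6]].
Characteristic polynomial det(A - λI) = λ^2 - 4λ + 5 = 0.
Eigenvalues λ = 2 ± i (complex conjugate pair).
For λ=2+i: an eigenvector is (3,-2) - i(-2,1) = (3 + 2i, -2 - i).
A real fundamental pair from Re and Im of e^((2+i)t)v: X_1 = e^(2t)(cos(t)·(3,-2) + sin(t)·(-2,1)), X_2 = e^(2t)(sin(t)·(3,-2) - cos(t)·(-2,1)).
General solution: K_1X_1 + K_2X_2.

u(t) = -2K_1e^(2t)sin(t) + 3K_1e^(2t)cos(t) + 3K_2e^(2t)sin(t) + 2K_2e^(2t)cos(t), v(t) = K_1e^(2t)sin(t) - 2K_1e^(2t)cos(t) - 2K_2e^(2t)sin(t) - K_2e^(2t)cos(t)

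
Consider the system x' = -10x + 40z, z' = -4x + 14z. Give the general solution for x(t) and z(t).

x(t) = -C_1e^(2t)sin(4t) - 3C_1e^(2t)cos(4t) - 3C_2e^(2t)sin(4t) + C_2e^(2t)cos(4t), z(t) = -C_1e^(2t)cos(4t) - C_2e^(2t)sin(4t)

Coefficient matrix A = [[-10, 40], [-4, 14]].
Characteristic polynomial det(A - λI) = λ^2 - 4λ + 20 = 0.
Eigenvalues λ = 2 ± 4i (complex conjugate pair).
For λ=2+4i: an eigenvector is (-3,-1) - i(-1,0) = (-3 + i, -1).
A real fundamental pair from Re and Im of e^((2+4i)t)v: X_1 = e^(2t)(cos(4t)·(-3,-1) + sin(4t)·(-1,0)), X_2 = e^(2t)(sin(4t)·(-3,-1) - cos(4t)·(-1,0)).
General solution: C_1X_1 + C_2X_2.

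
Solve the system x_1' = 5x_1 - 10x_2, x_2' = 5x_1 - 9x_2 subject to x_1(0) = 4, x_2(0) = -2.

Coefficient matrix A = [[5, -10], [5, -9]].
Characteristic polynomial det(A - λI) = λ^2 + 4λ + 5 = 0.
Eigenvalues λ = -2 ± i (complex conjugate pair).
For λ=-2+i: an eigenvector is (3,2) - i(1,1) = (3 - i, 2 - i).
A real fundamental pair from Re and Im of e^((-2+i)t)v: X_1 = e^(-2t)(cos(t)·(3,2) + sin(t)·(1,1)), X_2 = e^(-2t)(sin(t)·(3,2) - cos(t)·(1,1)).
General solution: K_1X_1 + K_2X_2.
Applying x_1(0)=4, x_2(0)=-2 gives K_1=6, K_2=14.

x_1(t) = 48e^(-2t)sin(t) + 4e^(-2t)cos(t), x_2(t) = 34e^(-2t)sin(t) - 2e^(-2t)cos(t)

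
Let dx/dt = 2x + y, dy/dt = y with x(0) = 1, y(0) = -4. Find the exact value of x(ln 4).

A = [[2,1],[0,1]]; eigenvalues λ = 2, 1.
Eigenvectors: (1,0) for λ=2, (-1,1) for λ=1.
From the initial condition, c_1 = -3, c_2 = -4.
x(ln 4) = (-3)(4^2)(1) + (-4)(4^1)(-1) = -32.

-32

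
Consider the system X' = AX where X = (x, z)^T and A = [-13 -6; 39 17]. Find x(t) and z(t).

Coefficient matrix A = [[-13, -6], [39, 17]].
Characteristic polynomial det(A - λI) = λ^2 - 4λ + 13 = 0.
Eigenvalues λ = 2 ± 3i (complex conjugate pair).
For λ=2+3i: an eigenvector is (-1,2) - i(1,-3) = (-1 - i, 2 + 3i).
A real fundamental pair from Re and Im of e^((2+3i)t)v: X_1 = e^(2t)(cos(3t)·(-1,2) + sin(3t)·(1,-3)), X_2 = e^(2t)(sin(3t)·(-1,2) - cos(3t)·(1,-3)).
General solution: K_1X_1 + K_2X_2.

x(t) = K_1e^(2t)sin(3t) - K_1e^(2t)cos(3t) - K_2e^(2t)sin(3t) - K_2e^(2t)cos(3t), z(t) = -3K_1e^(2t)sin(3t) + 2K_1e^(2t)cos(3t) + 2K_2e^(2t)sin(3t) + 3K_2e^(2t)cos(3t)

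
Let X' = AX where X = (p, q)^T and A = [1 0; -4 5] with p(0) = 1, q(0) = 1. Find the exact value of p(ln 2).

2

A = [[1,0],[-4,5]]; eigenvalues λ = 1, 5.
Eigenvectors: (1,1) for λ=1, (0,-1) for λ=5.
From the initial condition, c_1 = 1, c_2 = 0.
p(ln 2) = (1)(2^1)(1) + (0)(2^5)(0) = 2.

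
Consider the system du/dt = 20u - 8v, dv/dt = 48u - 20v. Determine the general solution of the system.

Coefficient matrix A = [[20, -8], [48, -20]].
Characteristic polynomial det(A - λI) = λ^2 - 16 = 0.
Eigenvalues λ = -4, 4.
For λ=-4: (A-λI) row 1 is [24, -8], so an eigenvector is (1, 3).
For λ=4: (A-λI) row 1 is [16, -8], so an eigenvector is (1, 2).
General solution: K_1e^(-4t)(1,3) + K_2e^(4t)(1,2).

u(t) = K_1e^(-4t) + K_2e^(4t), v(t) = 3K_1e^(-4t) + 2K_2e^(4t)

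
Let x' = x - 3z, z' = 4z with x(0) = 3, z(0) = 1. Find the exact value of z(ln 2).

A = [[1,-3],[0,4]]; eigenvalues λ = 1, 4.
Eigenvectors: (-1,0) for λ=1, (1,-1) for λ=4.
From the initial condition, c_1 = -4, c_2 = -1.
z(ln 2) = (-4)(2^1)(0) + (-1)(2^4)(-1) = 16.

16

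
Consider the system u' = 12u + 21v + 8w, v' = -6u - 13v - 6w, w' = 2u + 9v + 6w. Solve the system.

u(t) = C_1e^(2t) - C_2e^(4t) - C_3e^(-t), v(t) = -2C_1e^(2t) + C_3e^(-t), w(t) = 4C_1e^(2t) + C_2e^(4t) - C_3e^(-t)

Coefficient matrix A = [[12, 21, 8], [-6, -13, -6], [2, 9, 6]].
det(A - λI) = 0 gives eigenvalues λ = 2, 4, -1.
For λ=2: eigenvector (1,-2,4).
For λ=4: eigenvector (-1,0,1).
For λ=-1: eigenvector (-1,1,-1).
General solution: C_1e^(2t)(1,-2,4) + C_2e^(4t)(-1,0,1) + C_3e^(-t)(-1,1,-1).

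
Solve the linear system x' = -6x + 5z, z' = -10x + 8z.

Coefficient matrix A = [[-6, 5], [-10, 8]].
Characteristic polynomial det(A - λI) = λ^2 - 2λ + 2 = 0.
Eigenvalues λ = 1 ± i (complex conjugate pair).
For λ=1+i: an eigenvector is (-2,-3) - i(-1,-1) = (-2 + i, -3 + i).
A real fundamental pair from Re and Im of e^((1+i)t)v: X_1 = e^(t)(cos(t)·(-2,-3) + sin(t)·(-1,-1)), X_2 = e^(t)(sin(t)·(-2,-3) - cos(t)·(-1,-1)).
General solution: C_1X_1 + C_2X_2.

x(t) = -C_1e^(t)sin(t) - 2C_1e^(t)cos(t) - 2C_2e^(t)sin(t) + C_2e^(t)cos(t), z(t) = -C_1e^(t)sin(t) - 3C_1e^(t)cos(t) - 3C_2e^(t)sin(t) + C_2e^(t)cos(t)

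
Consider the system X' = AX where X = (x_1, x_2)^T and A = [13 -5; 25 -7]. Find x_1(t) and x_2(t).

x_1(t) = C_1e^(3t)sin(5t) - C_2e^(3t)cos(5t), x_2(t) = 2C_1e^(3t)sin(5t) - C_1e^(3t)cos(5t) - C_2e^(3t)sin(5t) - 2C_2e^(3t)cos(5t)

Coefficient matrix A = [[13, -5], [25, -7]].
Characteristic polynomial det(A - λI) = λ^2 - 6λ + 34 = 0.
Eigenvalues λ = 3 ± 5i (complex conjugate pair).
For λ=3+5i: an eigenvector is (0,-1) - i(1,2) = (0 - i, -1 - 2i).
A real fundamental pair from Re and Im of e^((3+5i)t)v: X_1 = e^(3t)(cos(5t)·(0,-1) + sin(5t)·(1,2)), X_2 = e^(3t)(sin(5t)·(0,-1) - cos(5t)·(1,2)).
General solution: C_1X_1 + C_2X_2.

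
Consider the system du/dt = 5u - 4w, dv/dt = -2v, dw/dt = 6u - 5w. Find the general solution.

Coefficient matrix A = [[5, 0, -4], [0, -2, 0], [6, 0, -5]].
det(A - λI) = 0 gives eigenvalues λ = -1, 1, -2.
For λ=-1: eigenvector (2,0,3).
For λ=1: eigenvector (-1,0,-1).
For λ=-2: eigenvector (0,1,0).
General solution: C_1e^(-t)(2,0,3) + C_2e^(t)(-1,0,-1) + C_3e^(-2t)(0,1,0).

u(t) = 2C_1e^(-t) - C_2e^(t), v(t) = C_3e^(-2t), w(t) = 3C_1e^(-t) - C_2e^(t)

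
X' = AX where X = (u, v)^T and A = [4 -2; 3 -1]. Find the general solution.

u(t) = C_1e^(2t) + 2C_2e^(t), v(t) = C_1e^(2t) + 3C_2e^(t)

Coefficient matrix A = [[4, -2], [3, -1]].
Characteristic polynomial det(A - λI) = λ^2 - 3λ + 2 = 0.
Eigenvalues λ = 2, 1.
For λ=2: (A-λI) row 1 is [2, -2], so an eigenvector is (1, 1).
For λ=1: (A-λI) row 1 is [3, -2], so an eigenvector is (2, 3).
General solution: C_1e^(2t)(1,1) + C_2e^(t)(2,3).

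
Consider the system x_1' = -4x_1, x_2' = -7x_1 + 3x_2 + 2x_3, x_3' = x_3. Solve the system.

Coefficient matrix A = [[-4, 0, 0], [-7, 3, 2], [0, 0, 1]].
det(A - λI) = 0 gives eigenvalues λ = -4, 3, 1.
For λ=-4: eigenvector (1,1,0).
For λ=3: eigenvector (0,1,0).
For λ=1: eigenvector (0,-1,1).
General solution: c_1e^(-4t)(1,1,0) + c_2e^(3t)(0,1,0) + c_3e^(t)(0,-1,1).

x_1(t) = c_1e^(-4t), x_2(t) = c_1e^(-4t) + c_2e^(3t) - c_3e^(t), x_3(t) = c_3e^(t)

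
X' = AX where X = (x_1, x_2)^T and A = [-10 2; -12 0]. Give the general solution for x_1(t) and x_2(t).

x_1(t) = K_1e^(-4t) - K_2e^(-6t), x_2(t) = 3K_1e^(-4t) - 2K_2e^(-6t)

Coefficient matrix A = [[-10, 2], [-12, 0]].
Characteristic polynomial det(A - λI) = λ^2 + 10λ + 24 = 0.
Eigenvalues λ = -4, -6.
For λ=-4: (A-λI) row 1 is [-6, 2], so an eigenvector is (1, 3).
For λ=-6: (A-λI) row 1 is [-4, 2], so an eigenvector is (-1, -2).
General solution: K_1e^(-4t)(1,3) + K_2e^(-6t)(-1,-2).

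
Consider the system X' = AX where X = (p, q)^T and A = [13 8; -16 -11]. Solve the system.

p(t) = C_1e^(-3t) - C_2e^(5t), q(t) = -2C_1e^(-3t) + C_2e^(5t)

Coefficient matrix A = [[13, 8], [-16, -11]].
Characteristic polynomial det(A - λI) = λ^2 - 2λ - 15 = 0.
Eigenvalues λ = -3, 5.
For λ=-3: (A-λI) row 1 is [16, 8], so an eigenvector is (1, -2).
For λ=5: (A-λI) row 1 is [8, 8], so an eigenvector is (-1, 1).
General solution: C_1e^(-3t)(1,-2) + C_2e^(5t)(-1,1).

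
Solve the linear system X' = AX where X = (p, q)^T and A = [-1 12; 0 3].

Coefficient matrix A = [[-1, 12], [0, 3]].
Characteristic polynomial det(A - λI) = λ^2 - 2λ - 3 = 0.
Eigenvalues λ = -1, 3.
For λ=-1: (A-λI) row 1 is [0, 12], so an eigenvector is (-1, 0).
For λ=3: (A-λI) row 1 is [-4, 12], so an eigenvector is (3, 1).
General solution: c_1e^(-t)(-1,0) + c_2e^(3t)(3,1).

p(t) = -c_1e^(-t) + 3c_2e^(3t), q(t) = c_2e^(3t)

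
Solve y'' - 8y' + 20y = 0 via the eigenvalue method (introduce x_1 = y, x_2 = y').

y(t) = K_1e^(4t)cos(2t) + K_2e^(4t)sin(2t)

Let x_1 = y, x_2 = y'. Then x_1' = x_2 and x_2' = -20x_1 + 8x_2.
A = [[0,1],[-20,8]]; det(A-λI) = λ^2 - 8λ + 20.
Eigenvalues λ = 4 ± 2i.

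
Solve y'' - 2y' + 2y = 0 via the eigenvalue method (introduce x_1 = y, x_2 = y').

y(t) = c_1e^(t)cos(t) + c_2e^(t)sin(t)

Let x_1 = y, x_2 = y'. Then x_1' = x_2 and x_2' = -2x_1 + 2x_2.
A = [[0,1],[-2,2]]; det(A-λI) = λ^2 - 2λ + 2.
Eigenvalues λ = 1 ± i.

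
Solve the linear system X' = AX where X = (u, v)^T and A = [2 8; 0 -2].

u(t) = C_1e^(2t) + 2C_2e^(-2t), v(t) = -C_2e^(-2t)

Coefficient matrix A = [[2, 8], [0, -2]].
Characteristic polynomial det(A - λI) = λ^2 - 4 = 0.
Eigenvalues λ = 2, -2.
For λ=2: (A-λI) row 1 is [0, 8], so an eigenvector is (1, 0).
For λ=-2: (A-λI) row 1 is [4, 8], so an eigenvector is (2, -1).
General solution: C_1e^(2t)(1,0) + C_2e^(-2t)(2,-1).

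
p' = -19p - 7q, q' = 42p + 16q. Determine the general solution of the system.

Coefficient matrix A = [[-19, -7], [42, 16]].
Characteristic polynomial det(A - λI) = λ^2 + 3λ - 10 = 0.
Eigenvalues λ = 2, -5.
For λ=2: (A-λI) row 1 is [-21, -7], so an eigenvector is (1, -3).
For λ=-5: (A-λI) row 1 is [-14, -7], so an eigenvector is (-1, 2).
General solution: K_1e^(2t)(1,-3) + K_2e^(-5t)(-1,2).

p(t) = K_1e^(2t) - K_2e^(-5t), q(t) = -3K_1e^(2t) + 2K_2e^(-5t)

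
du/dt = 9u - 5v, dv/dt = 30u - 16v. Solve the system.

Coefficient matrix A = [[9, -5], [30, -16]].
Characteristic polynomial det(A - λI) = λ^2 + 7λ + 6 = 0.
Eigenvalues λ = -1, -6.
For λ=-1: (A-λI) row 1 is [10, -5], so an eigenvector is (1, 2).
For λ=-6: (A-λI) row 1 is [15, -5], so an eigenvector is (1, 3).
General solution: C_1e^(-t)(1,2) + C_2e^(-6t)(1,3).

u(t) = C_1e^(-t) + C_2e^(-6t), v(t) = 2C_1e^(-t) + 3C_2e^(-6t)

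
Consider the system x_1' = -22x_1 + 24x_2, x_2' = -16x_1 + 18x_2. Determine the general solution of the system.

x_1(t) = -K_1e^(2t) - 3K_2e^(-6t), x_2(t) = -K_1e^(2t) - 2K_2e^(-6t)

Coefficient matrix A = [[-22, 24], [-16, 18]].
Characteristic polynomial det(A - λI) = λ^2 + 4λ - 12 = 0.
Eigenvalues λ = 2, -6.
For λ=2: (A-λI) row 1 is [-24, 24], so an eigenvector is (-1, -1).
For λ=-6: (A-λI) row 1 is [-16, 24], so an eigenvector is (-3, -2).
General solution: K_1e^(2t)(-1,-1) + K_2e^(-6t)(-3,-2).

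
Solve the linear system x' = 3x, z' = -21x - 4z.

x(t) = -c_1e^(3t), z(t) = 3c_1e^(3t) - c_2e^(-4t)

Coefficient matrix A = [[3, 0], [-21, -4]].
Characteristic polynomial det(A - λI) = λ^2 + λ - 12 = 0.
Eigenvalues λ = 3, -4.
For λ=3: (A-λI) row 2 is [-21, -7], so an eigenvector is (-1, 3).
For λ=-4: (A-λI) row 1 is [7, 0], so an eigenvector is (0, -1).
General solution: c_1e^(3t)(-1,3) + c_2e^(-4t)(0,-1).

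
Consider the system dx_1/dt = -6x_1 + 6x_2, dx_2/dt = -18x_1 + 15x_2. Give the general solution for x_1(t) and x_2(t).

Coefficient matrix A = [[-6, 6], [-18, 15]].
Characteristic polynomial det(A - λI) = λ^2 - 9λ + 18 = 0.
Eigenvalues λ = 6, 3.
For λ=6: (A-λI) row 1 is [-12, 6], so an eigenvector is (1, 2).
For λ=3: (A-λI) row 1 is [-9, 6], so an eigenvector is (-2, -3).
General solution: c_1e^(6t)(1,2) + c_2e^(3t)(-2,-3).

x_1(t) = c_1e^(6t) - 2c_2e^(3t), x_2(t) = 2c_1e^(6t) - 3c_2e^(3t)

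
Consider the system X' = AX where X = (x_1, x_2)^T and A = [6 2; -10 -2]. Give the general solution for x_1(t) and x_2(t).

Coefficient matrix A = [[6, 2], [-10, -2]].
Characteristic polynomial det(A - λI) = λ^2 - 4λ + 8 = 0.
Eigenvalues λ = 2 ± 2i (complex conjugate pair).
For λ=2+2i: an eigenvector is (-1,2) - i(0,1) = (-1, 2 - i).
A real fundamental pair from Re and Im of e^((2+2i)t)v: X_1 = e^(2t)(cos(2t)·(-1,2) + sin(2t)·(0,1)), X_2 = e^(2t)(sin(2t)·(-1,2) - cos(2t)·(0,1)).
General solution: K_1X_1 + K_2X_2.

x_1(t) = -K_1e^(2t)cos(2t) - K_2e^(2t)sin(2t), x_2(t) = K_1e^(2t)sin(2t) + 2K_1e^(2t)cos(2t) + 2K_2e^(2t)sin(2t) - K_2e^(2t)cos(2t)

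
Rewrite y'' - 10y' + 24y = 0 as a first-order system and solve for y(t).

Let x_1 = y, x_2 = y'. Then x_1' = x_2 and x_2' = -24x_1 + 10x_2.
A = [[0,1],[-24,10]]; det(A-λI) = λ^2 - 10λ + 24.
Eigenvalues λ = 4, 6 with eigenvectors (1,4), (1,6).

y(t) = C_1e^(4t) + C_2e^(6t)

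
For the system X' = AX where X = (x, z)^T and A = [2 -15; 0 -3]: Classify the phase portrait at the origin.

A = [[2,-15],[0,-3]]; det(A-λI) = λ^2 + λ - 6.
λ = 2, -3: opposite signs.

saddle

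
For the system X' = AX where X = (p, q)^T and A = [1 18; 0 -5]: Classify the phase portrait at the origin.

A = [[1,18],[0,-5]]; det(A-λI) = λ^2 + 4λ - 5.
λ = 1, -5: opposite signs.

saddle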